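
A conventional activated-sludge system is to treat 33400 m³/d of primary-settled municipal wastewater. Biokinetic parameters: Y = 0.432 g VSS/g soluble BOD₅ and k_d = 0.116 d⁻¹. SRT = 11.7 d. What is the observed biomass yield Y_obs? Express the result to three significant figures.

The observed yield is Y_obs = Y/(1 + k_d·θ_c) = 0.432 / (1 + 0.116 × 11.7) = 0.432 / 2.357 = 0.1833 g VSS per g soluble BOD₅ removed.

Y_obs ≈ 0.183 g VSS/g soluble BOD₅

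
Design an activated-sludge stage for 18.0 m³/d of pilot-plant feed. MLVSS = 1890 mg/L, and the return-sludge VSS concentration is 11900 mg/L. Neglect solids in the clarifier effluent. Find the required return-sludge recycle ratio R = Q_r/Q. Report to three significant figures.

R ≈ 0.189

R = Q_r/Q = X/(X_r − X) = 1890 / (11900 − 1890) = 0.1888.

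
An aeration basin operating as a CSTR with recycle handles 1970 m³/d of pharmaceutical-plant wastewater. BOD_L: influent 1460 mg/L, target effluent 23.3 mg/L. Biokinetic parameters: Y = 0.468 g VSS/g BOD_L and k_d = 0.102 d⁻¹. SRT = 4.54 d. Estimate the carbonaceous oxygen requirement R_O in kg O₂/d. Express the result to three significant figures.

R_O ≈ 1540 kg O₂/d

The observed yield is Y_obs = Y/(1 + k_d·θ_c) = 0.468 / (1 + 0.102 × 4.54) = 0.468 / 1.463 = 0.3199 g VSS per g BOD_L removed.
Substrate removed = Q·(S₀ − S) = 1970 m³/d × (1460 − 23.3) g/m³ = 2.83×10^6 g/d = 2830 kg/d.
P_X = Y_obs·Q·(S₀ − S) = 0.3199 × 2830 = 905.3 kg VSS/d.
Carbonaceous O₂ demand = substrate oxidised − cell-mass equivalent = 2830 − 1.42 × 905.3 = 1545 kg O₂/d.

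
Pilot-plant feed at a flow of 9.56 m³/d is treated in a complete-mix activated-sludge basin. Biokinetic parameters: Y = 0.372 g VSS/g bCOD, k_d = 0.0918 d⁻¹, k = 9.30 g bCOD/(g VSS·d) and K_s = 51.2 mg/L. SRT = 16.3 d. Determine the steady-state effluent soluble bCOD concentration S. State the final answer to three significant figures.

S ≈ 2.37 mg/L

From the Monod/SRT balance for a CMAS, S = K_s·(1+k_d θ_c)/[θ_c·(Y k − k_d) − 1] = 51.2 × (1 + 0.0918 × 16.3) / [16.3 × (0.372 × 9.30 − 0.0918) − 1] = 127.8 / 53.90 = 2.372 mg/L.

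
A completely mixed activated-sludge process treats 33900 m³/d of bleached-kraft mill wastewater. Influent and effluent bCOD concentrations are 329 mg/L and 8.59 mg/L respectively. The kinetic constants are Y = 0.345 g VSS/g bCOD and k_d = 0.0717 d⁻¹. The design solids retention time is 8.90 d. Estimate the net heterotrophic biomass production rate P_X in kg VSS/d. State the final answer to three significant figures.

Observed yield with endogenous decay: Y_obs = Y / (1 + k_d·θ_c) = 0.345 / (1 + 0.0717 × 8.90) = 0.345 / 1.638 = 0.2106 g VSS/g bCOD.
Mass of bCOD removed per day: Q(S₀ − S) = 33900 × 320.4 g/m³ = 10862 kg/d.
Net biomass production P_X = Y_obs × Q·(S₀ − S) = 0.2106 × 10862 = 2288 kg VSS/d.

P_X ≈ 2290 kg VSS/d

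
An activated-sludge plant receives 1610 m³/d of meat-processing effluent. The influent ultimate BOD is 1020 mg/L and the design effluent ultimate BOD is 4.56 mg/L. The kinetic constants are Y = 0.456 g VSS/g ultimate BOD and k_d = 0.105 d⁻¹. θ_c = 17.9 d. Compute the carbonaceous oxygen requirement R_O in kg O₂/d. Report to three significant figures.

Y_obs = Y / (1 + k_d θ_c) = 0.456 / (1 + 0.105 × 17.9) = 0.456 / 2.879 = 0.1584.
Q·(S₀ − S) = 1610 × (1020 − 4.56) × 10⁻³ = 1635 kg/d removed.
P_X = Y_obs·Q·(S₀ − S) = 0.1584 × 1635 = 258.9 kg VSS/d.
R_O = Q·ΔS − 1.42 P_X = 1635 − 367.6 = 1267 kg O₂/d.

R_O ≈ 1270 kg O₂/d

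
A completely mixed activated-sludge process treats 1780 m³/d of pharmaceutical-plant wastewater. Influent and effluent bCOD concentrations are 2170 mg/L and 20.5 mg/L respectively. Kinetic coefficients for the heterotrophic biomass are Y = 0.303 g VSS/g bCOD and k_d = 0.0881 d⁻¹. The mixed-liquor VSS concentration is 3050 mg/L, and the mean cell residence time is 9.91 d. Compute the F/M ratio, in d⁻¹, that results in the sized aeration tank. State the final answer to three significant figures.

Steady-state biomass mass balance: V·X·(1 + k_d·θ_c) = Y·Q·(S₀ − S)·θ_c, so V = 0.303 × 1780 × (2170 − 20.5) × 9.91 / [3050 × (1 + 0.0881 × 9.91)] = 1.15×10^7 / 5713 = 2011 m³.
Food-to-microorganism ratio F/M = Q S₀ / (V X) = 1780 × 2170 / (2011 × 3050) = 0.6297 d⁻¹.

F/M ≈ 0.630 d⁻¹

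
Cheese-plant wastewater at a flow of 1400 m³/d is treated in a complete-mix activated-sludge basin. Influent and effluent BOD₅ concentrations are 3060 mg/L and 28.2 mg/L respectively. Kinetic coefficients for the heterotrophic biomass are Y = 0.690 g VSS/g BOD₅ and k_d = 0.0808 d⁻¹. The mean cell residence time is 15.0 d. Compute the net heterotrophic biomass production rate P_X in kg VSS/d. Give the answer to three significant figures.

P_X ≈ 1320 kg VSS/d

The observed yield is Y_obs = Y/(1 + k_d·θ_c) = 0.690 / (1 + 0.0808 × 15.0) = 0.690 / 2.212 = 0.3119 g VSS per g BOD₅ removed.
Substrate removed = Q·(S₀ − S) = 1400 m³/d × (3060 − 28.2) g/m³ = 4.24×10^6 g/d = 4245 kg/d.
So the net sludge growth is P_X = 0.3119 × 4245 = 1324 kg VSS/d.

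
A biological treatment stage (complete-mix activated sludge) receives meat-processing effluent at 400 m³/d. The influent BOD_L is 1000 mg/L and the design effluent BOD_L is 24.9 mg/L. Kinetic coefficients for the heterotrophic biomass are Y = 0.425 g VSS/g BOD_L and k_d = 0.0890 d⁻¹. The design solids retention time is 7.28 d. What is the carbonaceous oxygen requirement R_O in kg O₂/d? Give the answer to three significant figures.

R_O ≈ 247 kg O₂/d

Y_obs = Y / (1 + k_d θ_c) = 0.425 / (1 + 0.0890 × 7.28) = 0.425 / 1.648 = 0.2579.
Substrate removed = Q·(S₀ − S) = 400 m³/d × (1000 − 24.9) g/m³ = 3.9×10^5 g/d = 390.0 kg/d.
Net sludge production P_X = 0.2579 × 390.0 = 100.6 kg VSS/d.
Carbonaceous O₂ demand = substrate oxidised − cell-mass equivalent = 390.0 − 1.42 × 100.6 = 247.2 kg O₂/d.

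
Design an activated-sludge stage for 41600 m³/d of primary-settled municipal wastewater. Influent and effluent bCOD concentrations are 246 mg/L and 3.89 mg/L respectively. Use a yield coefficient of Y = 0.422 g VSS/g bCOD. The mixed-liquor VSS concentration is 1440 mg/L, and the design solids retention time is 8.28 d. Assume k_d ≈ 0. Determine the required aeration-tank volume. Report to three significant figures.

Biomass mass balance (decay neglected): V·X = Y·Q·(S₀ − S)·θ_c, so V = 0.422 × 41600 × (246 − 3.89) × 8.28 / 1440 = 24439 m³.

V ≈ 24400 m³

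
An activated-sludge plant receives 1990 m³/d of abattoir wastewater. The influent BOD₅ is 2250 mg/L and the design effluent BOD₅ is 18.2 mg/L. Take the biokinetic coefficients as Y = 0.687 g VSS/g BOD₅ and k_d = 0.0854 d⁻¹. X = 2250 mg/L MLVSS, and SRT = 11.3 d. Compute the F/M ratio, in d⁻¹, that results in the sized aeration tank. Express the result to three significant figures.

From the SRT design equation V = Y Q (S₀−S) θ_c / [X (1 + k_d θ_c)] = 0.687 × 1990 × (2250 − 18.2) × 11.3 / [2250 × (1 + 0.0854 × 11.3)] = 3.45×10^7 / 4421 = 7798 m³.
F/M = applied load / biomass = Q·S₀/(V·X) = 1990 × 2250 / (7798 × 2250) = 0.2552 d⁻¹.

F/M ≈ 0.255 d⁻¹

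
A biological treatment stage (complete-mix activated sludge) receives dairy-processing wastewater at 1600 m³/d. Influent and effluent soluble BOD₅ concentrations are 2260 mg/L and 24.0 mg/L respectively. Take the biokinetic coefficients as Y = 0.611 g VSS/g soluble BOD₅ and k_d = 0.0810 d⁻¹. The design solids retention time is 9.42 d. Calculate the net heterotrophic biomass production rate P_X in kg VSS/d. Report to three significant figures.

P_X ≈ 1240 kg VSS/d

Correct the yield for decay: Y_obs = Y/(1 + k_d θ_c) = 0.611 / (1 + 0.0810 × 9.42) = 0.611 / 1.763 = 0.3466.
Q·(S₀ − S) = 1600 × (2260 − 24.0) × 10⁻³ = 3578 kg/d removed.
Net biomass production P_X = Y_obs × Q·(S₀ − S) = 0.3466 × 3578 = 1240 kg VSS/d.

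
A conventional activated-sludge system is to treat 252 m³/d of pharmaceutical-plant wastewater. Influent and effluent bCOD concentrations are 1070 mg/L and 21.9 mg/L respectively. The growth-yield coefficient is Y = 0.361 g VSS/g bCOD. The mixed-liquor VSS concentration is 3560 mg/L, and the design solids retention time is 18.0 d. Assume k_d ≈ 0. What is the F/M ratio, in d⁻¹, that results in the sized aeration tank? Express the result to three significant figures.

F/M ≈ 0.157 d⁻¹

With k_d = 0 the design equation reduces to V = Y Q (S₀−S) θ_c / X = 0.361 × 252 × (1070 − 21.9) × 18.0 / 3560 = 482.1 m³.
F/M = applied load / biomass = Q·S₀/(V·X) = 252 × 1070 / (482.1 × 3560) = 0.1571 d⁻¹.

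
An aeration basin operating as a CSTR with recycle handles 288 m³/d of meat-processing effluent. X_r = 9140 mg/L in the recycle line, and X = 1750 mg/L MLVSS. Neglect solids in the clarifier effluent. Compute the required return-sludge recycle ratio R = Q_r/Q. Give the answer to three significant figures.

R ≈ 0.237

Solids balance on the clarifier gives (1+R)X = R·X_r, so R = X/(X_r − X) = 1750 / (9140 − 1750) = 0.2368.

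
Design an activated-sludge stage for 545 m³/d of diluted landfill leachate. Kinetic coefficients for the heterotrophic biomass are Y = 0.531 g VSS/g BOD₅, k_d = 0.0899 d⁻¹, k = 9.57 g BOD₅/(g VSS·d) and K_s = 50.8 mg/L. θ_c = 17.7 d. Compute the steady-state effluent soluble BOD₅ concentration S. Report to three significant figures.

For a completely mixed reactor with recycle the Lawrence–McCarty relation gives S = K_s·(1 + k_d·θ_c) / [θ_c·(Y·k − k_d) − 1] = 50.8 × (1 + 0.0899 × 17.7) / [17.7 × (0.531 × 9.57 − 0.0899) − 1] = 131.6 / 87.35 = 1.507 mg/L.

S ≈ 1.51 mg/L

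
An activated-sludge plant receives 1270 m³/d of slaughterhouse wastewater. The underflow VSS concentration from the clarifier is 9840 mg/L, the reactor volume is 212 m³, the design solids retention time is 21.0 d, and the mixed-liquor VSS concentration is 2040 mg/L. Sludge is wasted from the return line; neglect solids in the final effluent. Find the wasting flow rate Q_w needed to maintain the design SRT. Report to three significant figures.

Q_w ≈ 2.09 m³/d

Q_w = (V·X)/(θ_c X_r) = 212.0 × 2040 / (21.0 × 9840) = 2.093 m³/d.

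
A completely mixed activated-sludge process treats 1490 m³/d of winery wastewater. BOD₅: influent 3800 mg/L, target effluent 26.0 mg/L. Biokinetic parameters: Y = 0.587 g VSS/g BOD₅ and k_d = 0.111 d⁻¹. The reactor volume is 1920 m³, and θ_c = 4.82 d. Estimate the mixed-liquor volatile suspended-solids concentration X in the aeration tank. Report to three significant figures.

X = Y·Q·ΔS·θ_c / [V·(1 + k_d θ_c)] = 0.587 × 1490 × (3800 − 26.0) × 4.82 / [1920 × (1 + 0.111 × 4.82)] = 5398 mg/L.

X ≈ 5400 mg/L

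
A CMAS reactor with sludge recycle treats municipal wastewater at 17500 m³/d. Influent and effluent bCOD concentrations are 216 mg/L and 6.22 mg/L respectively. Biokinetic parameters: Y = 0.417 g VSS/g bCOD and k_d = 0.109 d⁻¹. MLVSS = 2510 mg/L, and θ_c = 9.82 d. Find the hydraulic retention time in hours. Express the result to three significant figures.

Rearranging the biomass balance for a CMAS with decay, V = Y·Q·ΔS·θ_c / [X·(1+k_d θ_c)] = 0.417 × 17500 × (216 − 6.22) × 9.82 / [2510 × (1 + 0.109 × 9.82)] = 1.5×10^7 / 5197 = 2893 m³.
Hydraulic retention time τ = V/Q = 2893 / 17500 = 0.1653 d = 3.967 h.

τ ≈ 3.97 h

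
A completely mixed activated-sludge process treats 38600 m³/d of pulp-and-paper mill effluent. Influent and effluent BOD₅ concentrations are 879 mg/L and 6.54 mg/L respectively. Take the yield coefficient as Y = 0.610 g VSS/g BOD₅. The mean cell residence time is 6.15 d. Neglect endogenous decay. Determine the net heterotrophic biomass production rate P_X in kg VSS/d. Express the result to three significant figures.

With endogenous decay neglected, the observed yield equals the true yield: Y_obs = Y = 0.610 g VSS/g BOD₅.
Substrate removed = Q·(S₀ − S) = 38600 m³/d × (879 − 6.54) g/m³ = 3.37×10^7 g/d = 33677 kg/d.
Net biomass production P_X = Y_obs × Q·(S₀ − S) = 0.6100 × 33677 = 20543 kg VSS/d.

P_X ≈ 20500 kg VSS/d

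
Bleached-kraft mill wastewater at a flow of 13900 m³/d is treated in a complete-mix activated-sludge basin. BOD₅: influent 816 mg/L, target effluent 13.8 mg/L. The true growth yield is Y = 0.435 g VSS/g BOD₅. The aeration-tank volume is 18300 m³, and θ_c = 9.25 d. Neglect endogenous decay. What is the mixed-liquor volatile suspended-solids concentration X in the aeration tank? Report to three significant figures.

From V·X = Y·Q·(S₀ − S)·θ_c (decay neglected): X = 0.435 × 13900 × (816 − 13.8) × 9.25 / 18300 = 2452 mg/L.

X ≈ 2450 mg/L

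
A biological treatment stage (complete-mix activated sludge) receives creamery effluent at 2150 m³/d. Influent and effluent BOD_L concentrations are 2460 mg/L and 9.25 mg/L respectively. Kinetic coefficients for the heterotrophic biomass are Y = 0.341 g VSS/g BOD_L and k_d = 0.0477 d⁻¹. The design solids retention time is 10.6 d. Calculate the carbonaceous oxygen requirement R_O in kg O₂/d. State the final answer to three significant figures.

R_O ≈ 3570 kg O₂/d

Y_obs = Y / (1 + k_d θ_c) = 0.341 / (1 + 0.0477 × 10.6) = 0.341 / 1.506 = 0.2265.
Mass of BOD_L removed per day: Q(S₀ − S) = 2150 × 2451 g/m³ = 5269 kg/d.
P_X = Y_obs·Q·(S₀ − S) = 0.2265 × 5269 = 1193 kg VSS/d.
R_O = Q·(S₀ − S) − 1.42·P_X = 5269 − 1.42 × 1193 = 3575 kg O₂/d.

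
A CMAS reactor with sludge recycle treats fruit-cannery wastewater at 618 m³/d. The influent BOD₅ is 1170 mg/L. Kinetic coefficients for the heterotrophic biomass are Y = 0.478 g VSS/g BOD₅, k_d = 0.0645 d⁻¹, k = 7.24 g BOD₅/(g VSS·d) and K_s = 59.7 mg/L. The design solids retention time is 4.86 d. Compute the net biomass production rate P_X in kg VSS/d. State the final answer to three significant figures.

P_X ≈ 262 kg VSS/d

From the Monod/SRT balance for a CMAS, S = K_s·(1+k_d θ_c)/[θ_c·(Y k − k_d) − 1] = 59.7 × (1 + 0.0645 × 4.86) / [4.86 × (0.478 × 7.24 − 0.0645) − 1] = 78.41 / 15.51 = 5.057 mg/L.
Y_obs = Y / (1 + k_d θ_c) = 0.478 / (1 + 0.0645 × 4.86) = 0.478 / 1.313 = 0.3639.
ΔS = 1170 − 5.06 = 1165 mg/L, so the substrate removal rate is 618 × 1165/1000 = 719.9 kg BOD₅/d.
Net biomass production P_X = Y_obs × Q·(S₀ − S) = 0.3639 × 719.9 = 262.0 kg VSS/d.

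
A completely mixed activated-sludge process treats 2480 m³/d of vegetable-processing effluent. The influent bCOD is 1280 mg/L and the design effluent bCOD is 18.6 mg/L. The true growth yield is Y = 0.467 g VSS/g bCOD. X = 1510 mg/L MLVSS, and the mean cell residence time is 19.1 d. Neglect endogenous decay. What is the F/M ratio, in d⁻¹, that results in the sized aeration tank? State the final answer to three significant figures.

F/M ≈ 0.114 d⁻¹

Biomass mass balance (decay neglected): V·X = Y·Q·(S₀ − S)·θ_c, so V = 0.467 × 2480 × (1280 − 18.6) × 19.1 / 1510 = 18479 m³.
F/M = Q·S₀ / (V·X) = 2480 × 1280 / (18479 × 1510) = 0.1138 g bCOD·(g VSS·d)⁻¹.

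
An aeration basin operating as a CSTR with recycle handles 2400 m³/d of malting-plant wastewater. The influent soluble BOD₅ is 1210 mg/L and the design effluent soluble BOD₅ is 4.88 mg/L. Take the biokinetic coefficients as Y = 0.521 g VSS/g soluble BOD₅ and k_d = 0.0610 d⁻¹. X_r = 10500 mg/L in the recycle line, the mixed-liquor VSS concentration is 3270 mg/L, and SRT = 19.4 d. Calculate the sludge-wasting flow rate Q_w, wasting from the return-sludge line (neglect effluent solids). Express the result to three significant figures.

Q_w ≈ 65.7 m³/d

From the SRT design equation V = Y Q (S₀−S) θ_c / [X (1 + k_d θ_c)] = 0.521 × 2400 × (1210 − 4.88) × 19.4 / [3270 × (1 + 0.0610 × 19.4)] = 2.92×10^7 / 7140 = 4094 m³.
Q_w = (V·X)/(θ_c X_r) = 4094 × 3270 / (19.4 × 10500) = 65.73 m³/d.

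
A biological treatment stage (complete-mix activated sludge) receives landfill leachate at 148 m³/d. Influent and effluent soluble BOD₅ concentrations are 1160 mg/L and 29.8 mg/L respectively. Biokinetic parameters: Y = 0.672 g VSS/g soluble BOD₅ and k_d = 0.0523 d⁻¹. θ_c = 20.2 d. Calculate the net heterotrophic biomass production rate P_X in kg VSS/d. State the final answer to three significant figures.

P_X ≈ 54.7 kg VSS/d

Y_obs = Y / (1 + k_d θ_c) = 0.672 / (1 + 0.0523 × 20.2) = 0.672 / 2.056 = 0.3268.
ΔS = 1160 − 29.8 = 1130 mg/L, so the substrate removal rate is 148 × 1130/1000 = 167.3 kg soluble BOD₅/d.
Biomass produced: P_X = Y_obs·Q·ΔS = 0.3268 × 167.3 ≈ 54.66 kg VSS/d.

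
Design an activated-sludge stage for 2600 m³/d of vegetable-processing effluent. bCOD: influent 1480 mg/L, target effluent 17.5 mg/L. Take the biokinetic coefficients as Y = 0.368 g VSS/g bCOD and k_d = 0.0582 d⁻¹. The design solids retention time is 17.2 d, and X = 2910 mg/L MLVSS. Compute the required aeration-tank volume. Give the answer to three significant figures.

Rearranging the biomass balance for a CMAS with decay, V = Y·Q·ΔS·θ_c / [X·(1+k_d θ_c)] = 0.368 × 2600 × (1480 − 17.5) × 17.2 / [2910 × (1 + 0.0582 × 17.2)] = 2.41×10^7 / 5823 = 4133 m³.

V ≈ 4130 m³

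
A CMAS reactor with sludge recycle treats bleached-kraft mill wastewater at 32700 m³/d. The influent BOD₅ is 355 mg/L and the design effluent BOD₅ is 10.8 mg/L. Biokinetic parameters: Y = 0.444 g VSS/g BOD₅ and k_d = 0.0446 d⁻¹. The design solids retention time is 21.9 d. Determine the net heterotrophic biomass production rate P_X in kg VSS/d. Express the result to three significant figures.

P_X ≈ 2530 kg VSS/d

Observed yield with endogenous decay: Y_obs = Y / (1 + k_d·θ_c) = 0.444 / (1 + 0.0446 × 21.9) = 0.444 / 1.977 = 0.2246 g VSS/g BOD₅.
Q·(S₀ − S) = 32700 × (355 − 10.8) × 10⁻³ = 11255 kg/d removed.
So the net sludge growth is P_X = 0.2246 × 11255 = 2528 kg VSS/d.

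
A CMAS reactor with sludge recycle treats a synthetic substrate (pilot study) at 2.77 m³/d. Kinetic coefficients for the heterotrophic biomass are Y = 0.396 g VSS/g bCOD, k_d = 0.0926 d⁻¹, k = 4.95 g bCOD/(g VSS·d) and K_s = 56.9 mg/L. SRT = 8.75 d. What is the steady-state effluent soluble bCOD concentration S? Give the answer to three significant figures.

S ≈ 6.71 mg/L

From the Monod/SRT balance for a CMAS, S = K_s·(1+k_d θ_c)/[θ_c·(Y k − k_d) − 1] = 56.9 × (1 + 0.0926 × 8.75) / [8.75 × (0.396 × 4.95 − 0.0926) − 1] = 103.0 / 15.34 = 6.714 mg/L.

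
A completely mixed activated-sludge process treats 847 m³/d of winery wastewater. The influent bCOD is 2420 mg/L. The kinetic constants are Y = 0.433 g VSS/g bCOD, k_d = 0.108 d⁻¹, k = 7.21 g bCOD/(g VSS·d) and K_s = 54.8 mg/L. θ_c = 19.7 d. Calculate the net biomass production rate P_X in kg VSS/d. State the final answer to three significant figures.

P_X ≈ 283 kg VSS/d

For a completely mixed reactor with recycle the Lawrence–McCarty relation gives S = K_s·(1 + k_d·θ_c) / [θ_c·(Y·k − k_d) − 1] = 54.8 × (1 + 0.108 × 19.7) / [19.7 × (0.433 × 7.21 − 0.108) − 1] = 171.4 / 58.37 = 2.936 mg/L.
Y_obs = Y / (1 + k_d θ_c) = 0.433 / (1 + 0.108 × 19.7) = 0.433 / 3.128 = 0.1384.
Mass of bCOD removed per day: Q(S₀ − S) = 847 × 2417 g/m³ = 2047 kg/d.
Biomass produced: P_X = Y_obs·Q·ΔS = 0.1384 × 2047 ≈ 283.4 kg VSS/d.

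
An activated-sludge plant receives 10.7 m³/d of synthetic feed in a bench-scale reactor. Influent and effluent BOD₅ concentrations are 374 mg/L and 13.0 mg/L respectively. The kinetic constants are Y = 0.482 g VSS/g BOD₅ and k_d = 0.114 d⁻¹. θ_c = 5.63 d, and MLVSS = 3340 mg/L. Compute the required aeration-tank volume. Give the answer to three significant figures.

Rearranging the biomass balance for a CMAS with decay, V = Y·Q·ΔS·θ_c / [X·(1+k_d θ_c)] = 0.482 × 10.7 × (374 − 13.0) × 5.63 / [3340 × (1 + 0.114 × 5.63)] = 1.05×10^4 / 5484 = 1.912 m³.

V ≈ 1.91 m³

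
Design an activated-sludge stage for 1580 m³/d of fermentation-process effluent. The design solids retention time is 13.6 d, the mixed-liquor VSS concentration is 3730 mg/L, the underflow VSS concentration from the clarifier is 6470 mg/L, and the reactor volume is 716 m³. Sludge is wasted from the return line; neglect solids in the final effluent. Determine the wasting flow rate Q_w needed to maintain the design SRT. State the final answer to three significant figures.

Q_w ≈ 30.4 m³/d

θ_c = V·X/(Q_w·X_r) when wasting from the recycle, so Q_w = V·X/(θ_c·X_r) = 716.0 × 3730 / (13.6 × 6470) = 30.35 m³/d.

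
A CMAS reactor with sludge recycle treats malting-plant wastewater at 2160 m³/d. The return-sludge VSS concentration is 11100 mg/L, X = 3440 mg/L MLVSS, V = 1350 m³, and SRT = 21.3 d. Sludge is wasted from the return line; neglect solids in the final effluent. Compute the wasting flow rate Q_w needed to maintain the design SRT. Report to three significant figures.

Q_w = (V·X)/(θ_c X_r) = 1350 × 3440 / (21.3 × 11100) = 19.64 m³/d.

Q_w ≈ 19.6 m³/d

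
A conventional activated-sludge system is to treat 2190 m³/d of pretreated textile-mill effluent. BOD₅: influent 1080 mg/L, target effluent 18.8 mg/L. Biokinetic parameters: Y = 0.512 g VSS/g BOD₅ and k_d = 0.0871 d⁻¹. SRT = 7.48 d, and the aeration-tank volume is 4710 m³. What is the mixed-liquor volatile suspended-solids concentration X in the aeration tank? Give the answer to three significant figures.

X = Y·Q·ΔS·θ_c / [V·(1 + k_d θ_c)] = 0.512 × 2190 × (1080 − 18.8) × 7.48 / [4710 × (1 + 0.0871 × 7.48)] = 1144 mg/L.

X ≈ 1140 mg/L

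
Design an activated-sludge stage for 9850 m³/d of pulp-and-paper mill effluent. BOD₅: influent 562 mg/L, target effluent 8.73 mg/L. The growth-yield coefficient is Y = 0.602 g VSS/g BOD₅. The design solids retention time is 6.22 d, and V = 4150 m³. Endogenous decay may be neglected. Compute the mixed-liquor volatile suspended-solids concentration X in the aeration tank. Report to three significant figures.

X ≈ 4920 mg/L

From V·X = Y·Q·(S₀ − S)·θ_c (decay neglected): X = 0.602 × 9850 × (562 − 8.73) × 6.22 / 4150 = 4917 mg/L.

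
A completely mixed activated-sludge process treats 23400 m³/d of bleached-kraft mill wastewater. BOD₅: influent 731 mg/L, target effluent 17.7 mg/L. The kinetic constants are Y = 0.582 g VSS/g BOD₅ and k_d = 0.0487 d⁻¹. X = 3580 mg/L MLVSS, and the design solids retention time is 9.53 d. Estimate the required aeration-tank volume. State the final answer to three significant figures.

Steady-state biomass mass balance: V·X·(1 + k_d·θ_c) = Y·Q·(S₀ − S)·θ_c, so V = 0.582 × 23400 × (731 − 17.7) × 9.53 / [3580 × (1 + 0.0487 × 9.53)] = 9.26×10^7 / 5242 = 17662 m³.

V ≈ 17700 m³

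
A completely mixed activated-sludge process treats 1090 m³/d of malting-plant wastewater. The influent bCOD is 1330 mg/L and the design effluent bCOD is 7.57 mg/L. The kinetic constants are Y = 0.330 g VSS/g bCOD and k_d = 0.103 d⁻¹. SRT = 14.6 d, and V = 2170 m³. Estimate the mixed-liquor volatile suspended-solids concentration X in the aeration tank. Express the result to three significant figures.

Solving the biomass balance for X: X = Y Q (S₀−S) θ_c / [V (1+k_d θ_c)] = 0.330 × 1090 × (1330 − 7.57) × 14.6 / [2170 × (1 + 0.103 × 14.6)] = 1278 mg/L.

X ≈ 1280 mg/L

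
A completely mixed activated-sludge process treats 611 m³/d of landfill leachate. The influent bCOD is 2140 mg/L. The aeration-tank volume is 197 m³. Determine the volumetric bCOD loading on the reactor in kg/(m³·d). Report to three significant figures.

L_v = Q S₀ / V = 611 × 2140 × 10⁻³ / 197.0 = 6.637 kg/(m³·d).

L_v ≈ 6.64 kg bCOD/(m³·d)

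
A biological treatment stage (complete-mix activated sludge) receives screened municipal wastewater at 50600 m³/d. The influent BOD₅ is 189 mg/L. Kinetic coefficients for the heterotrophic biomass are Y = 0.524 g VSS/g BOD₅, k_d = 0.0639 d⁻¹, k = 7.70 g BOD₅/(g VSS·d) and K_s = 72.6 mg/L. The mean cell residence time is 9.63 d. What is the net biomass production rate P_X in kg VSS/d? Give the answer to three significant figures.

Effluent substrate depends only on kinetics and SRT: S = K_s(1 + k_d θ_c) / [θ_c(Yk − k_d) − 1] = 72.6 × (1 + 0.0639 × 9.63) / [9.63 × (0.524 × 7.70 − 0.0639) − 1] = 117.3 / 37.24 = 3.149 mg/L.
The observed yield is Y_obs = Y/(1 + k_d·θ_c) = 0.524 / (1 + 0.0639 × 9.63) = 0.524 / 1.615 = 0.3244 g VSS per g BOD₅ removed.
Substrate removed = Q·(S₀ − S) = 50600 m³/d × (189 − 3.15) g/m³ = 9.4×10^6 g/d = 9404 kg/d.
Net biomass production P_X = Y_obs × Q·(S₀ − S) = 0.3244 × 9404 = 3051 kg VSS/d.

P_X ≈ 3050 kg VSS/d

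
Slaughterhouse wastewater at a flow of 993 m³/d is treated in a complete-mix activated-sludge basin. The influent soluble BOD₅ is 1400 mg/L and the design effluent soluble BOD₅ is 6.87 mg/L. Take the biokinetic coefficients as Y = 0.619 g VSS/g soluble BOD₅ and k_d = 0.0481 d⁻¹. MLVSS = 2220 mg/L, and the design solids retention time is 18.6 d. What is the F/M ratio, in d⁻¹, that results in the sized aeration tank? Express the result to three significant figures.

F/M ≈ 0.165 d⁻¹

Rearranging the biomass balance for a CMAS with decay, V = Y·Q·ΔS·θ_c / [X·(1+k_d θ_c)] = 0.619 × 993 × (1400 − 6.87) × 18.6 / [2220 × (1 + 0.0481 × 18.6)] = 1.59×10^7 / 4206 = 3787 m³.
F/M = applied load / biomass = Q·S₀/(V·X) = 993 × 1400 / (3787 × 2220) = 0.1654 d⁻¹.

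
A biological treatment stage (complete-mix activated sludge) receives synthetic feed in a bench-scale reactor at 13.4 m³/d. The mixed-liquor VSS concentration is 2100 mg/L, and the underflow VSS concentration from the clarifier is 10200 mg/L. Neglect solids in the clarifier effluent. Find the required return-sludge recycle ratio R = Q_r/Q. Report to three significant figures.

Mass balance around the secondary clarifier (neglecting effluent solids): R = X / (X_r − X) = 2100 / (10200 − 2100) = 0.2593.

R ≈ 0.259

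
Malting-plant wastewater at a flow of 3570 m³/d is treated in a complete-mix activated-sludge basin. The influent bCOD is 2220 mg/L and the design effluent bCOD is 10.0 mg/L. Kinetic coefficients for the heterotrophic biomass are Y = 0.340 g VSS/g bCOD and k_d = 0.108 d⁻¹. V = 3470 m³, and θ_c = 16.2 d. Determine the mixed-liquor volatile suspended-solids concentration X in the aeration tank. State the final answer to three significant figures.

X ≈ 4550 mg/L

From V·X·(1 + k_d·θ_c) = Y·Q·(S₀ − S)·θ_c: X = 0.340 × 3570 × (2220 − 10.0) × 16.2 / [3470 × (1 + 0.108 × 16.2)] = 4555 mg/L.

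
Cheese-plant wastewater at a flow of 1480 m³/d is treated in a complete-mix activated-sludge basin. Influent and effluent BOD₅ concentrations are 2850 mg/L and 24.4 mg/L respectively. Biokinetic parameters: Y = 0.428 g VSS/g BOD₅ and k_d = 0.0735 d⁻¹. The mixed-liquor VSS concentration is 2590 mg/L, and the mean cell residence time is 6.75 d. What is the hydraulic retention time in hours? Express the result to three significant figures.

τ ≈ 50.6 h

Rearranging the biomass balance for a CMAS with decay, V = Y·Q·ΔS·θ_c / [X·(1+k_d θ_c)] = 0.428 × 1480 × (2850 − 24.4) × 6.75 / [2590 × (1 + 0.0735 × 6.75)] = 1.21×10^7 / 3875 = 3118 m³.
τ = V/Q = 3118/1480 = 2.107 d, or 50.56 h.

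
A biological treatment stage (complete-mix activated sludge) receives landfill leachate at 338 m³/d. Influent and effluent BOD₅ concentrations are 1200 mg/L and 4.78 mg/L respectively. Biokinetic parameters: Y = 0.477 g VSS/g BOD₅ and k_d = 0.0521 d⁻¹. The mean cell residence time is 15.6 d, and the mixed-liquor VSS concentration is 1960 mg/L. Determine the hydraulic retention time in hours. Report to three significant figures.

τ ≈ 60.1 h

Steady-state biomass mass balance: V·X·(1 + k_d·θ_c) = Y·Q·(S₀ − S)·θ_c, so V = 0.477 × 338 × (1200 − 4.78) × 15.6 / [1960 × (1 + 0.0521 × 15.6)] = 3.01×10^6 / 3553 = 846.1 m³.
Hydraulic retention time τ = V/Q = 846.1 / 338 = 2.503 d = 60.08 h.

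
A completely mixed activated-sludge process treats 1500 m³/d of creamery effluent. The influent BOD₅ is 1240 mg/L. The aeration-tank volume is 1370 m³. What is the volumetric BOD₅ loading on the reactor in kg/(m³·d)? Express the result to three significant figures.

L_v ≈ 1.36 kg BOD₅/(m³·d)

Applied BOD₅ load per unit volume = Q·S₀/V = (1500 × 1240/1000)/1370 = 1.358 kg BOD₅·m⁻³·d⁻¹.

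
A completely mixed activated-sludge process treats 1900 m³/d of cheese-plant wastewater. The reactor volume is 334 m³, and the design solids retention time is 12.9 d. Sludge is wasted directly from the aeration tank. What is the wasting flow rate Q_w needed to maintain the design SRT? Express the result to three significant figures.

Q_w ≈ 25.9 m³/d

For wasting at MLVSS concentration, Q_w = V/θ_c = 334.0/12.9 = 25.89 m³/d.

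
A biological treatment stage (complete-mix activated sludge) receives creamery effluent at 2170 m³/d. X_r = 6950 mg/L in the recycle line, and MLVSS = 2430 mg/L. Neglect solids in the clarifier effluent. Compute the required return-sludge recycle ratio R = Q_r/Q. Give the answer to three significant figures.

R ≈ 0.538

Mass balance around the secondary clarifier (neglecting effluent solids): R = X / (X_r − X) = 2430 / (6950 − 2430) = 0.5376.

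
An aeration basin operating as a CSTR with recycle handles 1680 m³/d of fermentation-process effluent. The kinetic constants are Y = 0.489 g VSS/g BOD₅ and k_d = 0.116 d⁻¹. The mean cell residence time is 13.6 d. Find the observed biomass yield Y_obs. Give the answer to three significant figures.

Y_obs ≈ 0.190 g VSS/g BOD₅

Y_obs = Y / (1 + k_d θ_c) = 0.489 / (1 + 0.116 × 13.6) = 0.489 / 2.578 = 0.1897.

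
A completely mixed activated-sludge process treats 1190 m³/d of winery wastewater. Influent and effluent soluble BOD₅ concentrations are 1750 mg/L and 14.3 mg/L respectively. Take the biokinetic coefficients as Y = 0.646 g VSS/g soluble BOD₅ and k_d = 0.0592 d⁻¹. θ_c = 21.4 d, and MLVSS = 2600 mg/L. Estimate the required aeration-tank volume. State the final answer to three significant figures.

From the SRT design equation V = Y Q (S₀−S) θ_c / [X (1 + k_d θ_c)] = 0.646 × 1190 × (1750 − 14.3) × 21.4 / [2600 × (1 + 0.0592 × 21.4)] = 2.86×10^7 / 5894 = 4845 m³.

V ≈ 4840 m³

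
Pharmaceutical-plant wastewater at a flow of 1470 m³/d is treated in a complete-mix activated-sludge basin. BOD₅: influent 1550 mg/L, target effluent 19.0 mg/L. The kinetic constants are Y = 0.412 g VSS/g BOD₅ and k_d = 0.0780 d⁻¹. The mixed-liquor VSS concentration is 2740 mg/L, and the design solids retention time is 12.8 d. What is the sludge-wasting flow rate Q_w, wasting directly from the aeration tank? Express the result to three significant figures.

Q_w ≈ 169 m³/d

Rearranging the biomass balance for a CMAS with decay, V = Y·Q·ΔS·θ_c / [X·(1+k_d θ_c)] = 0.412 × 1470 × (1550 − 19.0) × 12.8 / [2740 × (1 + 0.0780 × 12.8)] = 1.19×10^7 / 5476 = 2168 m³.
With mixed-liquor wasting, θ_c = V/Q_w, so Q_w = V/θ_c = 2168/12.8 = 169.3 m³/d.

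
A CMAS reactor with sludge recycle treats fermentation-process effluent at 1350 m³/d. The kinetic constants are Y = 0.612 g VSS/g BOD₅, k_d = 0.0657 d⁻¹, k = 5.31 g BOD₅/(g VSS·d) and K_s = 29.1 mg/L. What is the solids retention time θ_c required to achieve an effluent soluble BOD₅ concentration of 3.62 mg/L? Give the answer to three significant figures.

Specific growth rate at S = 3.62 mg/L: μ = YkS/(K_s+S) = 0.612·5.31·3.62/(29.1+3.62) = 0.3595 d⁻¹.
1/θ_c = 0.3595 − 0.0657 = 0.2938 d⁻¹, so θ_c = 3.403 d.

θ_c ≈ 3.40 d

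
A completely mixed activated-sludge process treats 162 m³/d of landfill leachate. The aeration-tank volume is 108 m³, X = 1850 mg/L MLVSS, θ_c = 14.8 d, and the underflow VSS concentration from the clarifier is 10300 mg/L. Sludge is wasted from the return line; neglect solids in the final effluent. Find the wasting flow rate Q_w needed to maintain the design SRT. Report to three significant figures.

Q_w ≈ 1.31 m³/d

Q_w = (V·X)/(θ_c X_r) = 108.0 × 1850 / (14.8 × 10300) = 1.311 m³/d.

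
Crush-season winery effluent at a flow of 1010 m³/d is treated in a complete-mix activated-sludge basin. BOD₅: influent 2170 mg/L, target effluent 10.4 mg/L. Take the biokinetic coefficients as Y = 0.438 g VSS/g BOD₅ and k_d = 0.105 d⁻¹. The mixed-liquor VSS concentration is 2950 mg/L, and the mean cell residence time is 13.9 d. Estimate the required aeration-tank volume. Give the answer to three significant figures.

From the SRT design equation V = Y Q (S₀−S) θ_c / [X (1 + k_d θ_c)] = 0.438 × 1010 × (2170 − 10.4) × 13.9 / [2950 × (1 + 0.105 × 13.9)] = 1.33×10^7 / 7256 = 1830 m³.

V ≈ 1830 m³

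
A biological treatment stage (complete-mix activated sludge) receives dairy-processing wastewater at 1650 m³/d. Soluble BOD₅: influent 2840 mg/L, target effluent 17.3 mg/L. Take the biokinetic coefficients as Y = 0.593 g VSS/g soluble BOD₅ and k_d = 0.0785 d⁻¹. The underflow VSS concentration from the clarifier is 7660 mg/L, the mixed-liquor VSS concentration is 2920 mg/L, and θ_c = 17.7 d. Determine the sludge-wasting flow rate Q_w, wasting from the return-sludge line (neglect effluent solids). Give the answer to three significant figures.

Q_w ≈ 151 m³/d

From the SRT design equation V = Y Q (S₀−S) θ_c / [X (1 + k_d θ_c)] = 0.593 × 1650 × (2840 − 17.3) × 17.7 / [2920 × (1 + 0.0785 × 17.7)] = 4.89×10^7 / 6977 = 7006 m³.
θ_c = V·X/(Q_w·X_r) when wasting from the recycle, so Q_w = V·X/(θ_c·X_r) = 7006 × 2920 / (17.7 × 7660) = 150.9 m³/d.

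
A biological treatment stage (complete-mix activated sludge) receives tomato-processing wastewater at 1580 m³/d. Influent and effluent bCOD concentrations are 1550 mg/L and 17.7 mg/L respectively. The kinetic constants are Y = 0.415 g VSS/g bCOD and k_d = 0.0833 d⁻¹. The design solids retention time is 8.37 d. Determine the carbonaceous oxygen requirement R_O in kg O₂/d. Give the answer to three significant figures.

R_O ≈ 1580 kg O₂/d

Correct the yield for decay: Y_obs = Y/(1 + k_d θ_c) = 0.415 / (1 + 0.0833 × 8.37) = 0.415 / 1.697 = 0.2445.
Mass of bCOD removed per day: Q(S₀ − S) = 1580 × 1532 g/m³ = 2421 kg/d.
Net sludge production P_X = 0.2445 × 2421 = 592.0 kg VSS/d.
R_O = Q·ΔS − 1.42 P_X = 2421 − 840.6 = 1580 kg O₂/d.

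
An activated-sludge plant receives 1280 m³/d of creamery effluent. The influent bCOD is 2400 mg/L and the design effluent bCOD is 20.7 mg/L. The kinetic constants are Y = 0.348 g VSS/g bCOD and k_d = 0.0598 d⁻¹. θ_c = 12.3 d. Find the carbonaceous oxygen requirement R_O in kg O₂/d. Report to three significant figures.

Observed yield with endogenous decay: Y_obs = Y / (1 + k_d·θ_c) = 0.348 / (1 + 0.0598 × 12.3) = 0.348 / 1.736 = 0.2005 g VSS/g bCOD.
ΔS = 2400 − 20.7 = 2379 mg/L, so the substrate removal rate is 1280 × 2379/1000 = 3046 kg bCOD/d.
Biomass synthesised: P_X = Y_obs × 3046 = 610.7 kg VSS/d.
Carbonaceous O₂ demand = substrate oxidised − cell-mass equivalent = 3046 − 1.42 × 610.7 = 2178 kg O₂/d.

R_O ≈ 2180 kg O₂/d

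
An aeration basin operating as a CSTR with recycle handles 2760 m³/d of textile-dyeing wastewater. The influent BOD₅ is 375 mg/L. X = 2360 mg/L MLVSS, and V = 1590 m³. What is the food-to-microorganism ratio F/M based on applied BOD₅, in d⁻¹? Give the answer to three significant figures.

F/M ≈ 0.276 d⁻¹

F/M = Q·S₀ / (V·X) = 2760 × 375 / (1590 × 2360) = 0.2758 g BOD₅·(g VSS·d)⁻¹.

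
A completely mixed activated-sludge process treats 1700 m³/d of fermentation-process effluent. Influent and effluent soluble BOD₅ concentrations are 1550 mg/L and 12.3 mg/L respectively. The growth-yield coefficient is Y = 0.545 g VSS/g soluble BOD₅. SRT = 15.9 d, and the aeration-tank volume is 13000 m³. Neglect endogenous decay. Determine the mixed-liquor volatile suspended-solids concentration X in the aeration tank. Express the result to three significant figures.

X ≈ 1740 mg/L

From V·X = Y·Q·(S₀ − S)·θ_c (decay neglected): X = 0.545 × 1700 × (1550 − 12.3) × 15.9 / 13000 = 1742 mg/L.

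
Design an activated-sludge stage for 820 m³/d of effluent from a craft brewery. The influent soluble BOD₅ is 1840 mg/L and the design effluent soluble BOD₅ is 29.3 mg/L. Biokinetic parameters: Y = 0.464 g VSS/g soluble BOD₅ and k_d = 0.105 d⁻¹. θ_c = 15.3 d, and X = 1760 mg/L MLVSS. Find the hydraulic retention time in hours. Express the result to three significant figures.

τ ≈ 67.3 h

Steady-state biomass mass balance: V·X·(1 + k_d·θ_c) = Y·Q·(S₀ − S)·θ_c, so V = 0.464 × 820 × (1840 − 29.3) × 15.3 / [1760 × (1 + 0.105 × 15.3)] = 1.05×10^7 / 4587 = 2298 m³.
HRT = V/Q = 2298 m³ / 820 m³·d⁻¹ = 2.802 d × 24 = 67.25 h.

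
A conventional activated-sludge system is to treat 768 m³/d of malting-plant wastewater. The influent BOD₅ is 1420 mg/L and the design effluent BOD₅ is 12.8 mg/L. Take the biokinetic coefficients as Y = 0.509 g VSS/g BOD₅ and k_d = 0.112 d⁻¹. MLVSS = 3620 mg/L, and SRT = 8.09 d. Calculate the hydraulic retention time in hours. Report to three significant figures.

Rearranging the biomass balance for a CMAS with decay, V = Y·Q·ΔS·θ_c / [X·(1+k_d θ_c)] = 0.509 × 768 × (1420 − 12.8) × 8.09 / [3620 × (1 + 0.112 × 8.09)] = 4.45×10^6 / 6900 = 645.0 m³.
τ = V/Q = 645.0/768 = 0.8398 d, or 20.16 h.

τ ≈ 20.2 h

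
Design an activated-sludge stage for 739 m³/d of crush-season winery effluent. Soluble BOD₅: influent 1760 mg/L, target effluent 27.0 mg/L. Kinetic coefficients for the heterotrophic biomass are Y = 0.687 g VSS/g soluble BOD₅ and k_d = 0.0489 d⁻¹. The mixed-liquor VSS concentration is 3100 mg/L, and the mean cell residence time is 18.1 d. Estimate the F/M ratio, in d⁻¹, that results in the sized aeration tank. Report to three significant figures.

Rearranging the biomass balance for a CMAS with decay, V = Y·Q·ΔS·θ_c / [X·(1+k_d θ_c)] = 0.687 × 739 × (1760 − 27.0) × 18.1 / [3100 × (1 + 0.0489 × 18.1)] = 1.59×10^7 / 5844 = 2725 m³.
Food-to-microorganism ratio F/M = Q S₀ / (V X) = 739 × 1760 / (2725 × 3100) = 0.1540 d⁻¹.

F/M ≈ 0.154 d⁻¹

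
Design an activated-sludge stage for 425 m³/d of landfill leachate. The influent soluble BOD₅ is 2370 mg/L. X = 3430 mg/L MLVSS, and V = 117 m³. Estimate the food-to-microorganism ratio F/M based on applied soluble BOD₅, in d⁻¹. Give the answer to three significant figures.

F/M = applied load / biomass = Q·S₀/(V·X) = 425 × 2370 / (117.0 × 3430) = 2.510 d⁻¹.

F/M ≈ 2.51 d⁻¹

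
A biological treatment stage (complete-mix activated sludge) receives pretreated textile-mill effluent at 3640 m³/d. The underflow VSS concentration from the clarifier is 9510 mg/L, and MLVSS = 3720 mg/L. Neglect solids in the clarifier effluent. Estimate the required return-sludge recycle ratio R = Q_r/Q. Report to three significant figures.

R ≈ 0.642

Solids balance on the clarifier gives (1+R)X = R·X_r, so R = X/(X_r − X) = 3720 / (9510 − 3720) = 0.6425.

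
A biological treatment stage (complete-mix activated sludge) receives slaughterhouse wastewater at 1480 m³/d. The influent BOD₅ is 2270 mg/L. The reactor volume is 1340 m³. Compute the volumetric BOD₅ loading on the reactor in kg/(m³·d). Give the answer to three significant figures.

L_v ≈ 2.51 kg BOD₅/(m³·d)

L_v = Q S₀ / V = 1480 × 2270 × 10⁻³ / 1340 = 2.507 kg/(m³·d).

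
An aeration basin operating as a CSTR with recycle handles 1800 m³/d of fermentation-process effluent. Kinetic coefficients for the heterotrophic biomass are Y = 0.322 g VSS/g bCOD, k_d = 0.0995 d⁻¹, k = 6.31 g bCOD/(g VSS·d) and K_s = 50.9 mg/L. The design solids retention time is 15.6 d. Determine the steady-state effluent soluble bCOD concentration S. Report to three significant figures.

Effluent substrate depends only on kinetics and SRT: S = K_s(1 + k_d θ_c) / [θ_c(Yk − k_d) − 1] = 50.9 × (1 + 0.0995 × 15.6) / [15.6 × (0.322 × 6.31 − 0.0995) − 1] = 129.9 / 29.14 = 4.457 mg/L.

S ≈ 4.46 mg/L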